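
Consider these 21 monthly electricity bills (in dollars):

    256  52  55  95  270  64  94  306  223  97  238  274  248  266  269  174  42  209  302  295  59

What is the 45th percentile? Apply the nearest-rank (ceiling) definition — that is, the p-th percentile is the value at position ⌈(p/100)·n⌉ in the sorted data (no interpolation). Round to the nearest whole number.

Sorted: 42, 52, 55, 59, 64, 94, 95, 97, 174, 209, 223, 238, 248, 256, 266, 269, 270, 274, 295, 302, 306.
n = 21.
Position = ⌈45/100 · 21⌉ = ⌈9.45⌉ = 10.
The value at rank 10 is 209.

209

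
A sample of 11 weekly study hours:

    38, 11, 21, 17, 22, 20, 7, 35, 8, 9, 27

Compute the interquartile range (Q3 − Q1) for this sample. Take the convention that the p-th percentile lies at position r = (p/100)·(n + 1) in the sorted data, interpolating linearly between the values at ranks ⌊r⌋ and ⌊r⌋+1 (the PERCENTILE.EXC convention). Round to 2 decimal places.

Sorted: 7, 8, 9, 11, 17, 20, 21, 22, 27, 35, 38.
n = 11.
P25: r = 3 (integer) → 9.
P75: r = 9 (integer) → 27.
Difference: 27 − 9 = 18.

18.00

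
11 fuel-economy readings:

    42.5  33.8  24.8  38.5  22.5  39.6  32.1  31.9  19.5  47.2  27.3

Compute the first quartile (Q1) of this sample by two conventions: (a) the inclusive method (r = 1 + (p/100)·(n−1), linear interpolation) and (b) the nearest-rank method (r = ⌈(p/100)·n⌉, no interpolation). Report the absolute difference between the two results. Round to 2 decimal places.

1.25

Sorted: 19.5, 22.5, 24.8, 27.3, 31.9, 32.1, 33.8, 38.5, 39.6, 42.5, 47.2.
n = 11.
(a) r = 3.5; between ranks 3 (24.8) and 4 (27.3): 26.05.
(b) the nearest-rank method: rank 3 → 24.8.
|26.05 − 24.8| = 1.25.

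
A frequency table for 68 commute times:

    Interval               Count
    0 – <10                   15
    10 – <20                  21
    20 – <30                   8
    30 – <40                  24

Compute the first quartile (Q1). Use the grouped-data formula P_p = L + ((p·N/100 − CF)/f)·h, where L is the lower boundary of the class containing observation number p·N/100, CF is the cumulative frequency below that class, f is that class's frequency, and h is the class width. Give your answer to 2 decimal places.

N = 68; target position k = 25/100 · 68 = 17.
Cumulative frequencies: 15, 36, 44, 68.
Observation 17 falls in the class 10 – <20.
L = 10, CF = 15, f = 21, h = 10.
P25 = 10 + ((17 − 15)/21)·10 = 10 + 0.952381 = 10.9524.

10.95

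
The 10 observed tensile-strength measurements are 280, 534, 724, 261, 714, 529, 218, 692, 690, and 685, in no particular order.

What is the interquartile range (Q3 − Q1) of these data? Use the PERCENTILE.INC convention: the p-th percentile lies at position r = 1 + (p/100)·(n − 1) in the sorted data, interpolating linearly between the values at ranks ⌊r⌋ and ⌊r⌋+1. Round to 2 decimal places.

349.25

Sorted: 218, 261, 280, 529, 534, 685, 690, 692, 714, 724.
n = 10.
P25: r = 3.25; ranks 3–4 are 280, 529; interpolating gives 342.25.
P75: r = 7.75; ranks 7–8 are 690, 692; interpolating gives 691.5.
Difference: 691.5 − 342.25 = 349.25.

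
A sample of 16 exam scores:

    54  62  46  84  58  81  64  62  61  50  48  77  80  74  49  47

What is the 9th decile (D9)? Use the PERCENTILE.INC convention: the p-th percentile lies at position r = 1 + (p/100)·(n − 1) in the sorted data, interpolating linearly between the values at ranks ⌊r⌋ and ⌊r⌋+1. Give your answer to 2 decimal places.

80.50

Sorted: 46, 47, 48, 49, 50, 54, 58, 61, 62, 62, 64, 74, 77, 80, 81, 84.
n = 16.
r = 1 + (90/100)·(16 − 1) = 1 + 13.5 = 14.5.
Rank 14 is 80 and rank 15 is 81.
Interpolate: 80 + 0.5·(81 − 80) = 80 + 0.5·1 = 80.5.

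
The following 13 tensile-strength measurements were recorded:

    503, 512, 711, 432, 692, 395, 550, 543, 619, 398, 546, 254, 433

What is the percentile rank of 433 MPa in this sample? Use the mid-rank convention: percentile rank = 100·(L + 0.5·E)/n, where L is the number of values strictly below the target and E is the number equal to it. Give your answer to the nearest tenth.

Sorted: 254, 395, 398, 432, 433, 503, 512, 543, 546, 550, 619, 692, 711.
Count below 433: L = 4; count equal: E = 1; n = 13.
Percentile rank = 100·(4 + 0.5·1)/13 = 100·4.5/13 = 34.62.

34.6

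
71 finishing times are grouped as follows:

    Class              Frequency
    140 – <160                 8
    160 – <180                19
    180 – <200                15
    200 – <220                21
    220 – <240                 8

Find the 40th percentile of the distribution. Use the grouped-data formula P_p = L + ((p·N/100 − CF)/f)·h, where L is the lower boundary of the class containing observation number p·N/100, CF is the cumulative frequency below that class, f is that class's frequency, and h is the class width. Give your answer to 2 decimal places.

181.87

N = 71; target position k = 40/100 · 71 = 28.4.
Cumulative frequencies: 8, 27, 42, 63, 71.
Observation 28.4 falls in the class 180 – <200.
L = 180, CF = 27, f = 15, h = 20.
P40 = 180 + ((28.4 − 27)/15)·20 = 180 + 1.86667 = 181.867.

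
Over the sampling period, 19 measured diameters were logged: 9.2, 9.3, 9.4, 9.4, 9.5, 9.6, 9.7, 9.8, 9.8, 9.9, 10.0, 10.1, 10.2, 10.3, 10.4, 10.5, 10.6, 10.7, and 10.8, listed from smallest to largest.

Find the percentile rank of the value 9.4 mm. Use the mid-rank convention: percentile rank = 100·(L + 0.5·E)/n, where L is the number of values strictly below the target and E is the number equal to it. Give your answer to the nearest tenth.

Count below 9.4: L = 2; count equal: E = 2; n = 19.
Percentile rank = 100·(2 + 0.5·2)/19 = 100·3/19 = 15.79.

15.8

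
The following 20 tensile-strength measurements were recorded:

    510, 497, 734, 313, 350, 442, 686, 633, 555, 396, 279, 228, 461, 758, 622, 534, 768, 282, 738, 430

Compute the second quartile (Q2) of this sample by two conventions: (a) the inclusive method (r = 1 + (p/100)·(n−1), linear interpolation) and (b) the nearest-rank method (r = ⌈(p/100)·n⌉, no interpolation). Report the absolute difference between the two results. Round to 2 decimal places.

6.50

Sorted: 228, 279, 282, 313, 350, 396, 430, 442, 461, 497, 510, 534, 555, 622, 633, 686, 734, 738, 758, 768.
n = 20.
(a) r = 10.5; between ranks 10 (497) and 11 (510): 503.5.
(b) the nearest-rank method: rank 10 → 497.
|503.5 − 497| = 6.5.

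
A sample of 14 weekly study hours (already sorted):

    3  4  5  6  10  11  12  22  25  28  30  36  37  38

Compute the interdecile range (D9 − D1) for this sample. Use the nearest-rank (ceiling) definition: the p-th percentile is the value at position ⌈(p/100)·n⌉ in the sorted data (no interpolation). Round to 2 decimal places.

n = 14.
P10: rank ⌈10/100·14⌉ = 2 → 4.
P90: rank ⌈90/100·14⌉ = 13 → 37.
Difference: 37 − 4 = 33.

33.00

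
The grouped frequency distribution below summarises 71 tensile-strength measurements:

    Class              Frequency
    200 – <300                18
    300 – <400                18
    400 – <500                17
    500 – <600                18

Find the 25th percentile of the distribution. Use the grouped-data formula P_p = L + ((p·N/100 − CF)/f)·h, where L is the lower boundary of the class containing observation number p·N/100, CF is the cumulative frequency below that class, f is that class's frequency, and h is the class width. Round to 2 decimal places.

298.61

N = 71; target position k = 25/100 · 71 = 17.75.
Cumulative frequencies: 18, 36, 53, 71.
Observation 17.75 falls in the class 200 – <300.
L = 200, CF = 0, f = 18, h = 100.
P25 = 200 + ((17.75 − 0)/18)·100 = 200 + 98.6111 = 298.611.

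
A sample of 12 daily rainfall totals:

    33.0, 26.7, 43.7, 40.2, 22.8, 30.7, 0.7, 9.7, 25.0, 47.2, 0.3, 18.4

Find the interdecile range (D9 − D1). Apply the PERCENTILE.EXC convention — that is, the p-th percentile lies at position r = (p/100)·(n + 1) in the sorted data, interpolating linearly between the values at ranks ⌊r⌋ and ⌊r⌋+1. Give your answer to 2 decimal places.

Sorted: 0.3, 0.7, 9.7, 18.4, 22.8, 25.0, 26.7, 30.7, 33.0, 40.2, 43.7, 47.2.
n = 12.
P10: r = 1.3; ranks 1–2 are 0.3, 0.7; interpolating gives 0.42.
P90: r = 11.7; ranks 11–12 are 43.7, 47.2; interpolating gives 46.15.
Difference: 46.15 − 0.42 = 45.73.

45.73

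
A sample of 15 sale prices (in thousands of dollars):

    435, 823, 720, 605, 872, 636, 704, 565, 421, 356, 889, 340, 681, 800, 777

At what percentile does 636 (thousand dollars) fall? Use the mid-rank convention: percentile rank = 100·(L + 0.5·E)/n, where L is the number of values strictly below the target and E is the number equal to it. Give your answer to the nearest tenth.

Sorted: 340, 356, 421, 435, 565, 605, 636, 681, 704, 720, 777, 800, 823, 872, 889.
Count below 636: L = 6; count equal: E = 1; n = 15.
Percentile rank = 100·(6 + 0.5·1)/15 = 100·6.5/15 = 43.33.

43.3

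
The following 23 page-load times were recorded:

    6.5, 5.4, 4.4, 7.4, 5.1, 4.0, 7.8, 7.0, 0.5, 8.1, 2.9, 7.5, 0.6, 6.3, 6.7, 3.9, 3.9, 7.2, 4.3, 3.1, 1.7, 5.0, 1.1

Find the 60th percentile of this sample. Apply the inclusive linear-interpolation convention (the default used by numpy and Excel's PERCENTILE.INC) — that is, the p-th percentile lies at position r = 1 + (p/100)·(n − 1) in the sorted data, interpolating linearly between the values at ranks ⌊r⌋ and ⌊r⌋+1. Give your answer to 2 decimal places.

5.58

Sorted: 0.5, 0.6, 1.1, 1.7, 2.9, 3.1, 3.9, 3.9, 4.0, 4.3, 4.4, 5.0, 5.1, 5.4, 6.3, 6.5, 6.7, 7.0, 7.2, 7.4, 7.5, 7.8, 8.1.
n = 23.
r = 1 + (60/100)·(23 − 1) = 1 + 13.2 = 14.2.
Rank 14 is 5.4 and rank 15 is 6.3.
Interpolate: 5.4 + 0.2·(6.3 − 5.4) = 5.4 + 0.2·0.9 = 5.58.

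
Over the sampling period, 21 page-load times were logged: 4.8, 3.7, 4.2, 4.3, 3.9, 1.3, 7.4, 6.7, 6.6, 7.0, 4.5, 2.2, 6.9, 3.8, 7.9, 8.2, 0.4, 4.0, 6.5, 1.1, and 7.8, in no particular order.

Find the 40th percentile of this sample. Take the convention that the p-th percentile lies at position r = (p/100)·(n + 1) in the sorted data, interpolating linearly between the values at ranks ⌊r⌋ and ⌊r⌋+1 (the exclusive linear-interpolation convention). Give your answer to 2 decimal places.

4.16

Sorted: 0.4, 1.1, 1.3, 2.2, 3.7, 3.8, 3.9, 4.0, 4.2, 4.3, 4.5, 4.8, 6.5, 6.6, 6.7, 6.9, 7.0, 7.4, 7.8, 7.9, 8.2.
n = 21.
r = (40/100)·(21 + 1) = 8.8.
Rank 8 is 4.0 and rank 9 is 4.2.
Interpolate: 4.0 + 0.8·(4.2 − 4.0) = 4.0 + 0.8·0.2 = 4.16.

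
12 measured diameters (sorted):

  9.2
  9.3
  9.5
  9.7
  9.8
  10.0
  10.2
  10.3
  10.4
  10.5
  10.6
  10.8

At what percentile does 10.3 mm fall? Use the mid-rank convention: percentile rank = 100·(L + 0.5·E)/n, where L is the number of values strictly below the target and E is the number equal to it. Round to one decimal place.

Count below 10.3: L = 7; count equal: E = 1; n = 12.
Percentile rank = 100·(7 + 0.5·1)/12 = 100·7.5/12 = 62.5.

62.5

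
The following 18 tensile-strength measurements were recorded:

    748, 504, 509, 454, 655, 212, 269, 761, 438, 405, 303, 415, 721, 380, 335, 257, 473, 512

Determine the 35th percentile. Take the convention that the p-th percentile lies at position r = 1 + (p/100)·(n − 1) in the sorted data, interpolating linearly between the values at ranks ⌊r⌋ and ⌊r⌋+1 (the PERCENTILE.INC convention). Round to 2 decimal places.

403.75

Sorted: 212, 257, 269, 303, 335, 380, 405, 415, 438, 454, 473, 504, 509, 512, 655, 721, 748, 761.
n = 18.
r = 1 + (35/100)·(18 − 1) = 1 + 5.95 = 6.95.
Rank 6 is 380 and rank 7 is 405.
Interpolate: 380 + 0.95·(405 − 380) = 380 + 0.95·25 = 403.75.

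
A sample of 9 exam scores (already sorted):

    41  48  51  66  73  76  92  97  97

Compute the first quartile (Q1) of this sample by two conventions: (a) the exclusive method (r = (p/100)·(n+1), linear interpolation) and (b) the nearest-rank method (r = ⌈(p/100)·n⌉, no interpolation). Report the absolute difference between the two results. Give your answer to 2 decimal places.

n = 9.
(a) r = 2.5; between ranks 2 (48) and 3 (51): 49.5.
(b) the nearest-rank method: rank 3 → 51.
|49.5 − 51| = 1.5.

1.50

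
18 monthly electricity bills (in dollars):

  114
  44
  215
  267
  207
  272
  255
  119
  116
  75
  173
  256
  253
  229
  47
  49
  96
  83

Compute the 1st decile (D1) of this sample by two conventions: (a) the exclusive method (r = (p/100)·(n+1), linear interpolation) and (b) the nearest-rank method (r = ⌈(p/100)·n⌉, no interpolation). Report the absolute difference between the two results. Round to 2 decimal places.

Sorted: 44, 47, 49, 75, 83, 96, 114, 116, 119, 173, 207, 215, 229, 253, 255, 256, 267, 272.
n = 18.
(a) r = 1.9; between ranks 1 (44) and 2 (47): 46.7.
(b) the nearest-rank method: rank 2 → 47.
|46.7 − 47| = 0.3.

0.30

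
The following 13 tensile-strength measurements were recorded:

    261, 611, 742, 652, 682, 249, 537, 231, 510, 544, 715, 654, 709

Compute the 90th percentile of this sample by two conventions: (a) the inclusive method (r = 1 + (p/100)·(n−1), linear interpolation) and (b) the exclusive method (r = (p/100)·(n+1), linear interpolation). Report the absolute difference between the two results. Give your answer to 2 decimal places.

17.40

Sorted: 231, 249, 261, 510, 537, 544, 611, 652, 654, 682, 709, 715, 742.
n = 13.
(a) r = 11.8; between ranks 11 (709) and 12 (715): 713.8.
(b) r = 12.6; between ranks 12 (715) and 13 (742): 731.2.
|713.8 − 731.2| = 17.4.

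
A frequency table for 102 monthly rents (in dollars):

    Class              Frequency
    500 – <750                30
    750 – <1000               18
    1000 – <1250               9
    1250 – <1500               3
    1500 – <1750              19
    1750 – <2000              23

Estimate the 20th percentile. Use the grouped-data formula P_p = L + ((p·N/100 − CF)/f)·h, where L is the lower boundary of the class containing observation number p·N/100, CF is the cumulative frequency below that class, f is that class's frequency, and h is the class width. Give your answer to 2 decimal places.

N = 102; target position k = 20/100 · 102 = 20.4.
Cumulative frequencies: 30, 48, 57, 60, 79, 102.
Observation 20.4 falls in the class 500 – <750.
L = 500, CF = 0, f = 30, h = 250.
P20 = 500 + ((20.4 − 0)/30)·250 = 500 + 170 = 670.

670.00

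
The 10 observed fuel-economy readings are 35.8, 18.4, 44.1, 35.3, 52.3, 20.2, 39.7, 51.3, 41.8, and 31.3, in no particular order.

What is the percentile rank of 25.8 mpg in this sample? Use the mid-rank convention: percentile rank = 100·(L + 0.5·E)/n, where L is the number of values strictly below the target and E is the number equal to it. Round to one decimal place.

20.0

Sorted: 18.4, 20.2, 31.3, 35.3, 35.8, 39.7, 41.8, 44.1, 51.3, 52.3.
Count below 25.8: L = 2; count equal: E = 0; n = 10.
Percentile rank = 100·(2 + 0.5·0)/10 = 100·2/10 = 20.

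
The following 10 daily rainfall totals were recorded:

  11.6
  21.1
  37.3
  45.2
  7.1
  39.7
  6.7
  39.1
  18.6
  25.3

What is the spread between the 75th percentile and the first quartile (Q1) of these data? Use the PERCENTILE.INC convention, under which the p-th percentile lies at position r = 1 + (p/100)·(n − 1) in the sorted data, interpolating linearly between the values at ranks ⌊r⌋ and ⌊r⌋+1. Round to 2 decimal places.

25.30

Sorted: 6.7, 7.1, 11.6, 18.6, 21.1, 25.3, 37.3, 39.1, 39.7, 45.2.
n = 10.
P25: r = 3.25; ranks 3–4 are 11.6, 18.6; interpolating gives 13.35.
P75: r = 7.75; ranks 7–8 are 37.3, 39.1; interpolating gives 38.65.
Difference: 38.65 − 13.35 = 25.3.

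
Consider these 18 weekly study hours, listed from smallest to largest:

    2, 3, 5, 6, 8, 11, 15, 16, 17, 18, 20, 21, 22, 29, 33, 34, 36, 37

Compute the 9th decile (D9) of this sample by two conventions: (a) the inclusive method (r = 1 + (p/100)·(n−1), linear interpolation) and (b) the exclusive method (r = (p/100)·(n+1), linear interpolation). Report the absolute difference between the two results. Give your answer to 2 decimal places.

n = 18.
(a) r = 16.3; between ranks 16 (34) and 17 (36): 34.6.
(b) r = 17.1; between ranks 17 (36) and 18 (37): 36.1.
|34.6 − 36.1| = 1.5.

1.50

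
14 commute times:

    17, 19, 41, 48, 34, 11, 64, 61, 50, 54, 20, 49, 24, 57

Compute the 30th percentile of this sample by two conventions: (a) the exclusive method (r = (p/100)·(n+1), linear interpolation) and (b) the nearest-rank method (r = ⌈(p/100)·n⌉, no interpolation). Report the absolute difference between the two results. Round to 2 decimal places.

Sorted: 11, 17, 19, 20, 24, 34, 41, 48, 49, 50, 54, 57, 61, 64.
n = 14.
(a) r = 4.5; between ranks 4 (20) and 5 (24): 22.
(b) the nearest-rank method: rank 5 → 24.
|22 − 24| = 2.

2.00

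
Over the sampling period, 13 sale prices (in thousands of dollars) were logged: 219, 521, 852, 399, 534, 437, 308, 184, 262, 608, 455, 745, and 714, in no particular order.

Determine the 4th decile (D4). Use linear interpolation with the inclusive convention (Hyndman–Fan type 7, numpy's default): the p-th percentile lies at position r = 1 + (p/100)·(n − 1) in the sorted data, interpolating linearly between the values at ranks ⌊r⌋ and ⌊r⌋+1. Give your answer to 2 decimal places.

Sorted: 184, 219, 262, 308, 399, 437, 455, 521, 534, 608, 714, 745, 852.
n = 13.
r = 1 + (40/100)·(13 − 1) = 1 + 4.8 = 5.8.
Rank 5 is 399 and rank 6 is 437.
Interpolate: 399 + 0.8·(437 − 399) = 399 + 0.8·38 = 429.4.

429.40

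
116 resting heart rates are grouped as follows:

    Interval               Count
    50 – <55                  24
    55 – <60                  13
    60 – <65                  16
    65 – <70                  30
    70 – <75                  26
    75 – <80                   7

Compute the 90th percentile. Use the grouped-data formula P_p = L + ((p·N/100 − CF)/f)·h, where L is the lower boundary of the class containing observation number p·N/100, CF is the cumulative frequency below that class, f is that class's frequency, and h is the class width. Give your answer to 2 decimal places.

74.12

N = 116; target position k = 90/100 · 116 = 104.4.
Cumulative frequencies: 24, 37, 53, 83, 109, 116.
Observation 104.4 falls in the class 70 – <75.
L = 70, CF = 83, f = 26, h = 5.
P90 = 70 + ((104.4 − 83)/26)·5 = 70 + 4.11538 = 74.1154.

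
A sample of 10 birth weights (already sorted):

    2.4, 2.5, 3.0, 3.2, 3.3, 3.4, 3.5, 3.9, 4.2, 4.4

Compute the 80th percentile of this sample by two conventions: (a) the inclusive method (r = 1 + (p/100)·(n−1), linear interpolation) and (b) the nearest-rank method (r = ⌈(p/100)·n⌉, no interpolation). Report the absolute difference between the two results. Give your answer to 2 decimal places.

0.06

n = 10.
(a) r = 8.2; between ranks 8 (3.9) and 9 (4.2): 3.96.
(b) the nearest-rank method: rank 8 → 3.9.
|3.96 − 3.9| = 0.06.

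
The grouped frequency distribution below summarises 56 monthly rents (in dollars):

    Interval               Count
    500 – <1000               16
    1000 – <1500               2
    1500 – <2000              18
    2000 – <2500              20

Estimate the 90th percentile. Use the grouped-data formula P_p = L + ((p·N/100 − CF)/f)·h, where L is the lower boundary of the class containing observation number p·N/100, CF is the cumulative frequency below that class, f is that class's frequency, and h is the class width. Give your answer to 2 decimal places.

2360.00

N = 56; target position k = 90/100 · 56 = 50.4.
Cumulative frequencies: 16, 18, 36, 56.
Observation 50.4 falls in the class 2000 – <2500.
L = 2000, CF = 36, f = 20, h = 500.
P90 = 2000 + ((50.4 − 36)/20)·500 = 2000 + 360 = 2360.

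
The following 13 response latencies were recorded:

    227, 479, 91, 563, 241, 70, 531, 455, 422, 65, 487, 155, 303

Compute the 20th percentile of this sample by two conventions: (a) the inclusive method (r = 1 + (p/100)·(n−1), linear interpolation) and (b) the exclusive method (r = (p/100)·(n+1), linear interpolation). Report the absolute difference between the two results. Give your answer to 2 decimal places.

Sorted: 65, 70, 91, 155, 227, 241, 303, 422, 455, 479, 487, 531, 563.
n = 13.
(a) r = 3.4; between ranks 3 (91) and 4 (155): 116.6.
(b) r = 2.8; between ranks 2 (70) and 3 (91): 86.8.
|116.6 − 86.8| = 29.8.

29.80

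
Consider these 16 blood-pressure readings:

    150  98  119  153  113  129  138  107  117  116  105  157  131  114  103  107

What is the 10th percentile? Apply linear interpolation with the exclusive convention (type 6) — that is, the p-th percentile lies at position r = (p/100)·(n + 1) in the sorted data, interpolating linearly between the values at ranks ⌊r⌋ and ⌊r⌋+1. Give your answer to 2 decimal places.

Sorted: 98, 103, 105, 107, 107, 113, 114, 116, 117, 119, 129, 131, 138, 150, 153, 157.
n = 16.
r = (10/100)·(16 + 1) = 1.7.
Rank 1 is 98 and rank 2 is 103.
Interpolate: 98 + 0.7·(103 − 98) = 98 + 0.7·5 = 101.5.

101.50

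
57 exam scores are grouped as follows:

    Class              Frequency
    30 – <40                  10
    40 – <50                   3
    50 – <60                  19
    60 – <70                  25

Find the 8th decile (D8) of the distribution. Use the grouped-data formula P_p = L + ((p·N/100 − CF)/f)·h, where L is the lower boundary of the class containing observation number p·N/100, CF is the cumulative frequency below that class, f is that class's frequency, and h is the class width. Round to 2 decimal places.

N = 57; target position k = 80/100 · 57 = 45.6.
Cumulative frequencies: 10, 13, 32, 57.
Observation 45.6 falls in the class 60 – <70.
L = 60, CF = 32, f = 25, h = 10.
P80 = 60 + ((45.6 − 32)/25)·10 = 60 + 5.44 = 65.44.

65.44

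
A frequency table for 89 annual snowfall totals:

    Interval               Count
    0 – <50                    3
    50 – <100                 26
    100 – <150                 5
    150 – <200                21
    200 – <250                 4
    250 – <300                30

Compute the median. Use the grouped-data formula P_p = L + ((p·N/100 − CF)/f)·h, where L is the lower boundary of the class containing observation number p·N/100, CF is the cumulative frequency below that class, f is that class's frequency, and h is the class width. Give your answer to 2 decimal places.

175.00

N = 89; target position k = 50/100 · 89 = 44.5.
Cumulative frequencies: 3, 29, 34, 55, 59, 89.
Observation 44.5 falls in the class 150 – <200.
L = 150, CF = 34, f = 21, h = 50.
P50 = 150 + ((44.5 − 34)/21)·50 = 150 + 25 = 175.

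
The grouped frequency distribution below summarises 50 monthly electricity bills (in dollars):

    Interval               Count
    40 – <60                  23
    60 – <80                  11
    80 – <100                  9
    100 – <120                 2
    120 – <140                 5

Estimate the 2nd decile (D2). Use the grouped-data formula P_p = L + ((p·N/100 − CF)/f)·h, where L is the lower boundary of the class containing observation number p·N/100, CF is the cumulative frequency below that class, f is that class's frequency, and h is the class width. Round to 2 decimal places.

48.70

N = 50; target position k = 20/100 · 50 = 10.
Cumulative frequencies: 23, 34, 43, 45, 50.
Observation 10 falls in the class 40 – <60.
L = 40, CF = 0, f = 23, h = 20.
P20 = 40 + ((10 − 0)/23)·20 = 40 + 8.69565 = 48.6957.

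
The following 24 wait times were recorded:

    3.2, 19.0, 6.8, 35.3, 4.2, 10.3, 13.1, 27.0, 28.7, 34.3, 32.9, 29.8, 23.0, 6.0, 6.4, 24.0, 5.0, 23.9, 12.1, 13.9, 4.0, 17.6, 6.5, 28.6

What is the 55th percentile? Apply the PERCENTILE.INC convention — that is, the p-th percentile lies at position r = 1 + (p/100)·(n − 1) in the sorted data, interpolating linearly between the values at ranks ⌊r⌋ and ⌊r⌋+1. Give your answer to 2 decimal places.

Sorted: 3.2, 4.0, 4.2, 5.0, 6.0, 6.4, 6.5, 6.8, 10.3, 12.1, 13.1, 13.9, 17.6, 19.0, 23.0, 23.9, 24.0, 27.0, 28.6, 28.7, 29.8, 32.9, 34.3, 35.3.
n = 24.
r = 1 + (55/100)·(24 − 1) = 1 + 12.65 = 13.65.
Rank 13 is 17.6 and rank 14 is 19.0.
Interpolate: 17.6 + 0.65·(19.0 − 17.6) = 17.6 + 0.65·1.4 = 18.51.

18.51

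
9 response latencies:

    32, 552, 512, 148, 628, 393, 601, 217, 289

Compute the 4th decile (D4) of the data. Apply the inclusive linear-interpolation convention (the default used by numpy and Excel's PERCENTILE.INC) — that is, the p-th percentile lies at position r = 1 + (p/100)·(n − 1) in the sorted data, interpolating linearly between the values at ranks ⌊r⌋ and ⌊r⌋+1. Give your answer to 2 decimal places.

309.80

Sorted: 32, 148, 217, 289, 393, 512, 552, 601, 628.
n = 9.
r = 1 + (40/100)·(9 − 1) = 1 + 3.2 = 4.2.
Rank 4 is 289 and rank 5 is 393.
Interpolate: 289 + 0.2·(393 − 289) = 289 + 0.2·104 = 309.8.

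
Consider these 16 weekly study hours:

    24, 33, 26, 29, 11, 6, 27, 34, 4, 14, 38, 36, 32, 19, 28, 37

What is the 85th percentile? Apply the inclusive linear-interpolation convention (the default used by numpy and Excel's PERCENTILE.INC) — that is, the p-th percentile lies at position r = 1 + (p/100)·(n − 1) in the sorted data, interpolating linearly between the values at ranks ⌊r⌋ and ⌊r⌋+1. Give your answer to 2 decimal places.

Sorted: 4, 6, 11, 14, 19, 24, 26, 27, 28, 29, 32, 33, 34, 36, 37, 38.
n = 16.
r = 1 + (85/100)·(16 − 1) = 1 + 12.75 = 13.75.
Rank 13 is 34 and rank 14 is 36.
Interpolate: 34 + 0.75·(36 − 34) = 34 + 0.75·2 = 35.5.

35.50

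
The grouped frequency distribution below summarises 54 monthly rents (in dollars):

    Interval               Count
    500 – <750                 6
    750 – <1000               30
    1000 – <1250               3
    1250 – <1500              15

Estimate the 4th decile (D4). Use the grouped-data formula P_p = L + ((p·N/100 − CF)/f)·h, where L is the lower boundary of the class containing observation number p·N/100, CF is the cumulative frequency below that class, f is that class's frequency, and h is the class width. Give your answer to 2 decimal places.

N = 54; target position k = 40/100 · 54 = 21.6.
Cumulative frequencies: 6, 36, 39, 54.
Observation 21.6 falls in the class 750 – <1000.
L = 750, CF = 6, f = 30, h = 250.
P40 = 750 + ((21.6 − 6)/30)·250 = 750 + 130 = 880.

880.00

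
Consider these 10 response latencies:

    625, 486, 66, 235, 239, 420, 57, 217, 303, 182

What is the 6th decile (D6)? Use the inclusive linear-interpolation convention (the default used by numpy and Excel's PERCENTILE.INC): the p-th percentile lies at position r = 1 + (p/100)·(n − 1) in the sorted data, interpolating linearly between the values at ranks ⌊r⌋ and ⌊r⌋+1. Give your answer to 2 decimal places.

264.60

Sorted: 57, 66, 182, 217, 235, 239, 303, 420, 486, 625.
n = 10.
r = 1 + (60/100)·(10 − 1) = 1 + 5.4 = 6.4.
Rank 6 is 239 and rank 7 is 303.
Interpolate: 239 + 0.4·(303 − 239) = 239 + 0.4·64 = 264.6.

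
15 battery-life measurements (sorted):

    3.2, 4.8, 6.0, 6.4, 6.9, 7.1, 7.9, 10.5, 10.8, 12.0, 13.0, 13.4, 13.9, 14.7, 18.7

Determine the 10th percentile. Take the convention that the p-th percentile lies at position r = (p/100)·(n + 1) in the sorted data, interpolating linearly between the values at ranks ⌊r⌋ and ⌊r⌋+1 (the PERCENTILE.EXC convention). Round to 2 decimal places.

n = 15.
r = (10/100)·(15 + 1) = 1.6.
Rank 1 is 3.2 and rank 2 is 4.8.
Interpolate: 3.2 + 0.6·(4.8 − 3.2) = 3.2 + 0.6·1.6 = 4.16.

4.16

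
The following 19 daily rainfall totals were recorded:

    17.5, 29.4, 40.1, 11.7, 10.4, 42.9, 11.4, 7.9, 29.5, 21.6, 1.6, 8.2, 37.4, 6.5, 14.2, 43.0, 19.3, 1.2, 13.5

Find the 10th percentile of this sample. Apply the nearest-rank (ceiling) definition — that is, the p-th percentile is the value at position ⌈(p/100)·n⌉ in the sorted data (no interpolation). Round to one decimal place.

Sorted: 1.2, 1.6, 6.5, 7.9, 8.2, 10.4, 11.4, 11.7, 13.5, 14.2, 17.5, 19.3, 21.6, 29.4, 29.5, 37.4, 40.1, 42.9, 43.0.
n = 19.
Position = ⌈10/100 · 19⌉ = ⌈1.9⌉ = 2.
The value at rank 2 is 1.6.

1.6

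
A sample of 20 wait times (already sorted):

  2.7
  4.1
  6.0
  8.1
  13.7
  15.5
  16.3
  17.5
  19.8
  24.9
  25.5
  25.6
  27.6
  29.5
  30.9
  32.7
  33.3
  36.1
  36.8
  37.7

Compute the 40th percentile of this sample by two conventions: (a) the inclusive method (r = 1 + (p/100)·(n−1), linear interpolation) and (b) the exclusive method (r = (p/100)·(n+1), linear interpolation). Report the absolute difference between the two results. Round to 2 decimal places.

0.46

n = 20.
(a) r = 8.6; between ranks 8 (17.5) and 9 (19.8): 18.88.
(b) r = 8.4; between ranks 8 (17.5) and 9 (19.8): 18.42.
|18.88 − 18.42| = 0.46.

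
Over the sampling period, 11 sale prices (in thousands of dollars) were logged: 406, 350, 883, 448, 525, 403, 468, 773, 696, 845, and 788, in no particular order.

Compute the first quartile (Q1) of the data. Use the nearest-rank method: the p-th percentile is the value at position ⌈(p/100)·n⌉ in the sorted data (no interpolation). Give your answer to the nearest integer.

Sorted: 350, 403, 406, 448, 468, 525, 696, 773, 788, 845, 883.
n = 11.
Position = ⌈25/100 · 11⌉ = ⌈2.75⌉ = 3.
The value at rank 3 is 406.

406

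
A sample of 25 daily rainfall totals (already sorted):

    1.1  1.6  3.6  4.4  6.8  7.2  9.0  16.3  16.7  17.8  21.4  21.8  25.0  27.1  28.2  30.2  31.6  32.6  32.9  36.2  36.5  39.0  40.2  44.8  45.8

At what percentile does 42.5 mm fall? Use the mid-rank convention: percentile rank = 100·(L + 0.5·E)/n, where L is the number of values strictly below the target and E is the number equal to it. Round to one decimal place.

Count below 42.5: L = 23; count equal: E = 0; n = 25.
Percentile rank = 100·(23 + 0.5·0)/25 = 100·23/25 = 92.

92.0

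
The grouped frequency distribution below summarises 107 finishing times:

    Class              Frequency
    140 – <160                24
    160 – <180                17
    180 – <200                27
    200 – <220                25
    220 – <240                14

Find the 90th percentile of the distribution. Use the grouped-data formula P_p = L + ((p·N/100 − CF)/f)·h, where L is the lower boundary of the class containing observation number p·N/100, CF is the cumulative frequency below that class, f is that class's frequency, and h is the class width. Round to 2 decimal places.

224.71

N = 107; target position k = 90/100 · 107 = 96.3.
Cumulative frequencies: 24, 41, 68, 93, 107.
Observation 96.3 falls in the class 220 – <240.
L = 220, CF = 93, f = 14, h = 20.
P90 = 220 + ((96.3 − 93)/14)·20 = 220 + 4.71429 = 224.714.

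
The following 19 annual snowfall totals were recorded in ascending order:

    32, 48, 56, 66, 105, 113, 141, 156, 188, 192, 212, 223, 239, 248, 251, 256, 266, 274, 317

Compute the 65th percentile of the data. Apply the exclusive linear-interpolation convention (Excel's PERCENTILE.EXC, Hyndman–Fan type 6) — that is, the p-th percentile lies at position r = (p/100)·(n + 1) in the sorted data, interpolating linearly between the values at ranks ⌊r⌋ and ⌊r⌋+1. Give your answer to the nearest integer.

n = 19.
r = (65/100)·(19 + 1) = 13.
r is an integer, so P65 is the value at rank 13: 239.

239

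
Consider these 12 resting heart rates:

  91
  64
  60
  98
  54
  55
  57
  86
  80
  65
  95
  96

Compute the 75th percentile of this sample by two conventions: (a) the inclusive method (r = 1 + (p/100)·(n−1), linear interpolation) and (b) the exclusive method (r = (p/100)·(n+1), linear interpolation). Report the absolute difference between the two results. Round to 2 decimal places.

Sorted: 54, 55, 57, 60, 64, 65, 80, 86, 91, 95, 96, 98.
n = 12.
(a) r = 9.25; between ranks 9 (91) and 10 (95): 92.
(b) r = 9.75; between ranks 9 (91) and 10 (95): 94.
|92 − 94| = 2.

2.00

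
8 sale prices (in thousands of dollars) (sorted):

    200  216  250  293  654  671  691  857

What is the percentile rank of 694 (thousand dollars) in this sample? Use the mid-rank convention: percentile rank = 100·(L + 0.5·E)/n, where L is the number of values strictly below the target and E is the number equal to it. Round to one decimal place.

87.5

Count below 694: L = 7; count equal: E = 0; n = 8.
Percentile rank = 100·(7 + 0.5·0)/8 = 100·7/8 = 87.5.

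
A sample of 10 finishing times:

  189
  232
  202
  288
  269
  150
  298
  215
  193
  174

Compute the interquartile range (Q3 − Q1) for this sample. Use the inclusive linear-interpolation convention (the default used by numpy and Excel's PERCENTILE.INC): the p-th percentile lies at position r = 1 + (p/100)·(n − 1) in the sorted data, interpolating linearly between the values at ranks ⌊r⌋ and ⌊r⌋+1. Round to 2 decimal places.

69.75

Sorted: 150, 174, 189, 193, 202, 215, 232, 269, 288, 298.
n = 10.
P25: r = 3.25; ranks 3–4 are 189, 193; interpolating gives 190.
P75: r = 7.75; ranks 7–8 are 232, 269; interpolating gives 259.75.
Difference: 259.75 − 190 = 69.75.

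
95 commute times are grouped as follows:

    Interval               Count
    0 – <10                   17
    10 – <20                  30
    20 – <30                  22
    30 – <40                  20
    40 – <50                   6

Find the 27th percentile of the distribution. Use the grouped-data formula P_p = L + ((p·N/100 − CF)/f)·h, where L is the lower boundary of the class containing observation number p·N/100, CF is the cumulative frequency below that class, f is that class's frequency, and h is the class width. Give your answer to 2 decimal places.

N = 95; target position k = 27/100 · 95 = 25.65.
Cumulative frequencies: 17, 47, 69, 89, 95.
Observation 25.65 falls in the class 10 – <20.
L = 10, CF = 17, f = 30, h = 10.
P27 = 10 + ((25.65 − 17)/30)·10 = 10 + 2.88333 = 12.8833.

12.88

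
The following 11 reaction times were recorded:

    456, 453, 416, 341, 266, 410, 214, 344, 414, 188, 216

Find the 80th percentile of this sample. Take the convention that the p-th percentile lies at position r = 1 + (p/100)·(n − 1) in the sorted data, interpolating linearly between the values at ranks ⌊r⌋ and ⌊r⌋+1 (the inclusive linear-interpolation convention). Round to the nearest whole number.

416

Sorted: 188, 214, 216, 266, 341, 344, 410, 414, 416, 453, 456.
n = 11.
r = 1 + (80/100)·(11 − 1) = 1 + 8 = 9.
r is an integer, so P80 is the value at rank 9: 416.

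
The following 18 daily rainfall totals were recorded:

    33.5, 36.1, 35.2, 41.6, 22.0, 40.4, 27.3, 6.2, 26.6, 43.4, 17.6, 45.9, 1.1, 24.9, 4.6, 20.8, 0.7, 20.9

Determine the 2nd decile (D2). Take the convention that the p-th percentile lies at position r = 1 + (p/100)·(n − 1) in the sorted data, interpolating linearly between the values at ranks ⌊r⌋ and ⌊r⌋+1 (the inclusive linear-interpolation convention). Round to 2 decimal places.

Sorted: 0.7, 1.1, 4.6, 6.2, 17.6, 20.8, 20.9, 22.0, 24.9, 26.6, 27.3, 33.5, 35.2, 36.1, 40.4, 41.6, 43.4, 45.9.
n = 18.
r = 1 + (20/100)·(18 − 1) = 1 + 3.4 = 4.4.
Rank 4 is 6.2 and rank 5 is 17.6.
Interpolate: 6.2 + 0.4·(17.6 − 6.2) = 6.2 + 0.4·11.4 = 10.76.

10.76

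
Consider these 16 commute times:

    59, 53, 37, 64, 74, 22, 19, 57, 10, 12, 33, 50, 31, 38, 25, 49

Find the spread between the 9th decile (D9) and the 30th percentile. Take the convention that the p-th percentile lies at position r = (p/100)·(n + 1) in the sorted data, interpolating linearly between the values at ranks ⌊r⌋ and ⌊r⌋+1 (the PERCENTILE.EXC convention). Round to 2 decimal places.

41.40

Sorted: 10, 12, 19, 22, 25, 31, 33, 37, 38, 49, 50, 53, 57, 59, 64, 74.
n = 16.
P30: r = 5.1; ranks 5–6 are 25, 31; interpolating gives 25.6.
P90: r = 15.3; ranks 15–16 are 64, 74; interpolating gives 67.
Difference: 67 − 25.6 = 41.4.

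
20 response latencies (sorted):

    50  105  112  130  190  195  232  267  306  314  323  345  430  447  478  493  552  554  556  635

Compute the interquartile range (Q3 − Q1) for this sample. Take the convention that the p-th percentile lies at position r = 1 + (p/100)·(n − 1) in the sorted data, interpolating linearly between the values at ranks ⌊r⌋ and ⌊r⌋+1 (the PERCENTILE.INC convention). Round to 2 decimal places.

n = 20.
P25: r = 5.75; ranks 5–6 are 190, 195; interpolating gives 193.75.
P75: r = 15.25; ranks 15–16 are 478, 493; interpolating gives 481.75.
Difference: 481.75 − 193.75 = 288.

288.00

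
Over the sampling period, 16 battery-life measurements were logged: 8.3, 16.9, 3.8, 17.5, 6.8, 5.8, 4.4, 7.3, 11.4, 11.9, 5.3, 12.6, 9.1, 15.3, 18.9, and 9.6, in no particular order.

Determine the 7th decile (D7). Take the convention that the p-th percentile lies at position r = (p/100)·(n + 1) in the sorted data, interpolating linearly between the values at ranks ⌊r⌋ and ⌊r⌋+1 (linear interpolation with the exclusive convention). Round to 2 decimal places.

Sorted: 3.8, 4.4, 5.3, 5.8, 6.8, 7.3, 8.3, 9.1, 9.6, 11.4, 11.9, 12.6, 15.3, 16.9, 17.5, 18.9.
n = 16.
r = (70/100)·(16 + 1) = 11.9.
Rank 11 is 11.9 and rank 12 is 12.6.
Interpolate: 11.9 + 0.9·(12.6 − 11.9) = 11.9 + 0.9·0.7 = 12.53.

12.53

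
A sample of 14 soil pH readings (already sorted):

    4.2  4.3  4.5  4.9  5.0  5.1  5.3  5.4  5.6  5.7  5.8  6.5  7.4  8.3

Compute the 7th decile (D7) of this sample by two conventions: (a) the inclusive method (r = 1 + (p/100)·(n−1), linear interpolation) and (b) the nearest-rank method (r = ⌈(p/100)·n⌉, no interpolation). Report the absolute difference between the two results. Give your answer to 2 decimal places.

0.01

n = 14.
(a) r = 10.1; between ranks 10 (5.7) and 11 (5.8): 5.71.
(b) the nearest-rank method: rank 10 → 5.7.
|5.71 − 5.7| = 0.01.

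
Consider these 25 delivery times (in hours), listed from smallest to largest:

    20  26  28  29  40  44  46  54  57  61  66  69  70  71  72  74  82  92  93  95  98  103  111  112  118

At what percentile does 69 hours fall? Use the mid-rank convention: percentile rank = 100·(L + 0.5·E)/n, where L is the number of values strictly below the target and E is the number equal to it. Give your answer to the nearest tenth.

Count below 69: L = 11; count equal: E = 1; n = 25.
Percentile rank = 100·(11 + 0.5·1)/25 = 100·11.5/25 = 46.

46.0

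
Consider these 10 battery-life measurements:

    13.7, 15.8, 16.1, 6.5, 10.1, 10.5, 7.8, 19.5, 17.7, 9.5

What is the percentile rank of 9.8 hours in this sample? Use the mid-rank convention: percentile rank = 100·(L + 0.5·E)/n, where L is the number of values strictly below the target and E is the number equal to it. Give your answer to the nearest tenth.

Sorted: 6.5, 7.8, 9.5, 10.1, 10.5, 13.7, 15.8, 16.1, 17.7, 19.5.
Count below 9.8: L = 3; count equal: E = 0; n = 10.
Percentile rank = 100·(3 + 0.5·0)/10 = 100·3/10 = 30.

30.0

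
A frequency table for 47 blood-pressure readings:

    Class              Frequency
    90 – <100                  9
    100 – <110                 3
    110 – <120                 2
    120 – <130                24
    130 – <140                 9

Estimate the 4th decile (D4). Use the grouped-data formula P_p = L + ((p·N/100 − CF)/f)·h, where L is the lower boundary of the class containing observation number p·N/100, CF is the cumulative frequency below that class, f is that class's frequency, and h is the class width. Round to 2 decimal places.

N = 47; target position k = 40/100 · 47 = 18.8.
Cumulative frequencies: 9, 12, 14, 38, 47.
Observation 18.8 falls in the class 120 – <130.
L = 120, CF = 14, f = 24, h = 10.
P40 = 120 + ((18.8 − 14)/24)·10 = 120 + 2 = 122.

122.00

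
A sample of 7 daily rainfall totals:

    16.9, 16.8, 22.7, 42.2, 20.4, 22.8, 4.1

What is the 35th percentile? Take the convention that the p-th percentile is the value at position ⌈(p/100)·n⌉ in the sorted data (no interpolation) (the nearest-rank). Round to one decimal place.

Sorted: 4.1, 16.8, 16.9, 20.4, 22.7, 22.8, 42.2.
n = 7.
Position = ⌈35/100 · 7⌉ = ⌈2.45⌉ = 3.
The value at rank 3 is 16.9.

16.9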